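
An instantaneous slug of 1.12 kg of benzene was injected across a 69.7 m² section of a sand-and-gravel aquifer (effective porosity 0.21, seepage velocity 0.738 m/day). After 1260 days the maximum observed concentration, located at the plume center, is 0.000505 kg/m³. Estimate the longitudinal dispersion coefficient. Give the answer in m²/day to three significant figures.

At the plume center C_max = M/(n_e·A·√(4πDt)), so D = M²/(4πt·(n_e·A·C_max)²).
n_e·A·C_max = 0.21 × 69.7 × 0.000505 = 0.007392 kg/m.
D = 1.12²/(4π × 1260 × 0.007392²) = 1.45 m²/day.

1.45 m²/day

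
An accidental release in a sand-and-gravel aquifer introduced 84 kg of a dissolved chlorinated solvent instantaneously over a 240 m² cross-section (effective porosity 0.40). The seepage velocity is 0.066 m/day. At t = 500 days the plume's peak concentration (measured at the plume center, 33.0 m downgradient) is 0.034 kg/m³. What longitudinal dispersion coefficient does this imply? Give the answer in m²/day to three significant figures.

At the plume center C_max = M/(n_e·A·√(4πDt)), so D = M²/(4πt·(n_e·A·C_max)²).
n_e·A·C_max = 0.40 × 240 × 0.034 = 3.264 kg/m.
D = 84²/(4π × 500 × 3.264²) = 0.105 m²/day.

0.105 m²/day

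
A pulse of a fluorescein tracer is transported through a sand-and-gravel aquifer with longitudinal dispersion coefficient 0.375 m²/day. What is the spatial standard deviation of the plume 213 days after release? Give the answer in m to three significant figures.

12.6 m

Dispersive spreading gives a Gaussian with σ² = 2Dt; advection only shifts the center.
σ = √(2 × 0.375 × 213) = 12.6 m.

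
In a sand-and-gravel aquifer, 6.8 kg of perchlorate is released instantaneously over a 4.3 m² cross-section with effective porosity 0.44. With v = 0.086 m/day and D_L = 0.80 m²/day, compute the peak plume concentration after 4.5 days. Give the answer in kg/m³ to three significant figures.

The peak of an instantaneous 1D plume sits at x = vt; there the Gaussian factor is 1 and C_max = M/(n_e·A·√(4πDt)), where n_e·A is the pore area the mass is dissolved in.
√(4πDt) = √(4π × 0.80 × 4.5) = 6.726 m, so C_max = 6.8/(0.44 × 4.3 × 6.726) = 0.534 kg/m³.

0.534 kg/m³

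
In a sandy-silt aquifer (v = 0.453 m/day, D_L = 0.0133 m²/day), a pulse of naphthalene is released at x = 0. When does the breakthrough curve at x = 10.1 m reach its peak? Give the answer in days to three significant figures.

For the 1D instantaneous-source solution, setting ∂C/∂t = 0 at fixed x gives v²t² + 2Dt − x² = 0, so t = (√(D² + v²x²) − D)/v².
√(D² + v²x²) = √(0.0133² + 0.453² × 10.1²) = 4.575; v² = 0.205209.
t = (4.575 − 0.0133)/0.205209 = 22.2 days (vs. the pure-advection estimate x/v = 22.3 d).

22.2 days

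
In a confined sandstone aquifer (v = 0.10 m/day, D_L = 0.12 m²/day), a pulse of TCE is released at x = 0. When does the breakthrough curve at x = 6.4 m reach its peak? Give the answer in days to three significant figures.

For the 1D instantaneous-source solution, setting ∂C/∂t = 0 at fixed x gives v²t² + 2Dt − x² = 0, so t = (√(D² + v²x²) − D)/v².
√(D² + v²x²) = √(0.12² + 0.10² × 6.4²) = 0.6512; v² = 0.01.
t = (0.6512 − 0.12)/0.01 = 53.1 days (vs. the pure-advection estimate x/v = 64.0 d).

53.1 days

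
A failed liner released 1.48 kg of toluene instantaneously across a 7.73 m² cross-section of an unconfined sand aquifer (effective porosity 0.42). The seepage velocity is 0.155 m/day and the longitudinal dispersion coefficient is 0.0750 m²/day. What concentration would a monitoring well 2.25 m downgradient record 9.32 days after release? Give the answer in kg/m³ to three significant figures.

0.122 kg/m³

For an instantaneous plane source, C(x,t) = M/(n_e·A·√(4πDt)) · exp(−(x−vt)²/(4Dt)), with n_e·A the pore (flow) area.
Plume center vt = 0.155 × 9.32 = 1.4446 m, so the well at 2.25 m is 0.8054 m downgradient of the peak.
√(4πDt) = 2.964 m, giving peak height M/(n_e·A·√(4πDt)) = 1.48/(0.42 × 7.73 × 2.964) = 0.1538 kg/m³.
(x−vt)²/(4Dt) = (0.8054)²/(4 × 0.0750 × 9.32) = 0.2320; exp(−0.2320) = 0.7929.
C = 0.1538 × 0.7929 = 0.122 kg/m³.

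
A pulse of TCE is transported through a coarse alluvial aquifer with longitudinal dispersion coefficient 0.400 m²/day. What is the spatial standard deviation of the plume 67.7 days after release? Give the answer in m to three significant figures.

Dispersive spreading gives a Gaussian with σ² = 2Dt; advection only shifts the center.
σ = √(2 × 0.400 × 67.7) = 7.36 m.

7.36 m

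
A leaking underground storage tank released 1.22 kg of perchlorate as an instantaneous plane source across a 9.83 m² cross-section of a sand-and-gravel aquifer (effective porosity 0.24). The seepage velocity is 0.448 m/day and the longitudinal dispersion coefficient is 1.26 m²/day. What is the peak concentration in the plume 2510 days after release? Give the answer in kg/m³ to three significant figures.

0.00259 kg/m³

The peak of an instantaneous 1D plume sits at x = vt; there the Gaussian factor is 1 and C_max = M/(n_e·A·√(4πDt)), where n_e·A is the pore area the mass is dissolved in.
√(4πDt) = √(4π × 1.26 × 2510) = 199.4 m, so C_max = 1.22/(0.24 × 9.83 × 199.4) = 0.00259 kg/m³.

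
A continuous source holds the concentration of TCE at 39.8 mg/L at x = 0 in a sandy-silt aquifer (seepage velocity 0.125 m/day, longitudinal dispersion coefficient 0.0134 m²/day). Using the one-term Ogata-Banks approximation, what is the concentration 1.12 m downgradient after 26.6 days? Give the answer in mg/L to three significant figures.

For a continuous step input, C/C₀ ≈ ½·erfc((x−vt)/(2√(Dt))).
vt = 0.125 × 26.6 = 3.325 m and 2√(Dt) = 2√(0.0134 × 26.6) = 1.194 m.
Argument (x−vt)/(2√(Dt)) = (1.12 − 3.325)/1.194 = -1.847; ½·erfc(-1.847) = 0.9955.
C = 39.8 × 0.9955 = 39.6 mg/L.

39.6 mg/L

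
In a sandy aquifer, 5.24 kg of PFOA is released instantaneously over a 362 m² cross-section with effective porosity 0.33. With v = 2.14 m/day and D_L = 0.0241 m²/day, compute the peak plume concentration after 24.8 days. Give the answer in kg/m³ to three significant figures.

0.0160 kg/m³

The peak of an instantaneous 1D plume sits at x = vt; there the Gaussian factor is 1 and C_max = M/(n_e·A·√(4πDt)), where n_e·A is the pore area the mass is dissolved in.
√(4πDt) = √(4π × 0.0241 × 24.8) = 2.741 m, so C_max = 5.24/(0.33 × 362 × 2.741) = 0.0160 kg/m³.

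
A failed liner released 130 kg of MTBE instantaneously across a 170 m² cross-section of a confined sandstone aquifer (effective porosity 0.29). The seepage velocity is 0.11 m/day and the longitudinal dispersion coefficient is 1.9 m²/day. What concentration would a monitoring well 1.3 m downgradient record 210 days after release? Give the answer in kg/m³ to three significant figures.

0.0276 kg/m³

For an instantaneous plane source, C(x,t) = M/(n_e·A·√(4πDt)) · exp(−(x−vt)²/(4Dt)), with n_e·A the pore (flow) area.
Plume center vt = 0.11 × 210 = 23.1 m, so the well at 1.3 m is 21.8 m upgradient of the peak.
√(4πDt) = 70.81 m, giving peak height M/(n_e·A·√(4πDt)) = 130/(0.29 × 170 × 70.81) = 0.03724 kg/m³.
(x−vt)²/(4Dt) = (-21.8)²/(4 × 1.9 × 210) = 0.2978; exp(−0.2978) = 0.7424.
C = 0.03724 × 0.7424 = 0.0276 kg/m³.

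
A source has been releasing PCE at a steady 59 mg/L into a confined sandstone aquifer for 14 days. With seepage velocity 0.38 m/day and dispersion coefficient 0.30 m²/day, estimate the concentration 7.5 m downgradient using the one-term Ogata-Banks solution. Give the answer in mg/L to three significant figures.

For a continuous step input, C/C₀ ≈ ½·erfc((x−vt)/(2√(Dt))).
vt = 0.38 × 14 = 5.32 m and 2√(Dt) = 2√(0.30 × 14) = 4.099 m.
Argument (x−vt)/(2√(Dt)) = (7.5 − 5.32)/4.099 = 0.5318; ½·erfc(0.5318) = 0.2260.
C = 59 × 0.2260 = 13.3 mg/L.

13.3 mg/L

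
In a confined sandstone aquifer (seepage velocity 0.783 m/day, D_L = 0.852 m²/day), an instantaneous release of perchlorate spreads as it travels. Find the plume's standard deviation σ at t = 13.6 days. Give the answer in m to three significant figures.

4.81 m

Dispersive spreading gives a Gaussian with σ² = 2Dt; advection only shifts the center.
σ = √(2 × 0.852 × 13.6) = 4.81 m.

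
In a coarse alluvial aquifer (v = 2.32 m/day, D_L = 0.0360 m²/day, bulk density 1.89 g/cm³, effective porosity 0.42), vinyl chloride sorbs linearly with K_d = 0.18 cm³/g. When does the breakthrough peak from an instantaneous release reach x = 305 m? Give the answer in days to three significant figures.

Retardation factor R = 1 + ρ_b·K_d/n = 1 + 1.89 × 0.18/0.42 = 1.810.
Sorption retards both mechanisms: v_R = v/R = 1.282 m/day, D_R = D/R = 0.01989 m²/day.
Peak time from v_R²t² + 2D_R t − x² = 0: t = (√(D_R² + v_R²x²) − D_R)/v_R².
√(D_R² + v_R²x²) = √(0.01989² + 1.282² × 305²) = 391.0; v_R² = 1.644.
t = (391.0 − 0.01989)/1.644 = 238 days.

238 days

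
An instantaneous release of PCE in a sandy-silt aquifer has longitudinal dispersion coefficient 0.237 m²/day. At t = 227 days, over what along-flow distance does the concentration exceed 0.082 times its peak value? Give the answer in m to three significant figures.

The plume is Gaussian with σ = √(2Dt) = √(2 × 0.237 × 227) = 10.37 m.
C/C_peak = exp(−Δx²/(2σ²)) = 0.082 ⇒ Δx = σ·√(−2 ln 0.082) = 10.37 × 2.237 = 23.20 m.
Width = 2Δx = 46.4 m.

46.4 m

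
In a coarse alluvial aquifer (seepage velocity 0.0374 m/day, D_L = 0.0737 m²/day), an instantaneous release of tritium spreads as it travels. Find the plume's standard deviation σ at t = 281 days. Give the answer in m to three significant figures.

6.44 m

Dispersive spreading gives a Gaussian with σ² = 2Dt; advection only shifts the center.
σ = √(2 × 0.0737 × 281) = 6.44 m.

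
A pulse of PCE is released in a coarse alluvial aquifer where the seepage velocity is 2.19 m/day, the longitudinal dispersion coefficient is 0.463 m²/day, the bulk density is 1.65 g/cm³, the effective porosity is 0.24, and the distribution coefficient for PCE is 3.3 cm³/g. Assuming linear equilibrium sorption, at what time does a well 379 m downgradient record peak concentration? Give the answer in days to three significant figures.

4100 days

Retardation factor R = 1 + ρ_b·K_d/n = 1 + 1.65 × 3.3/0.24 = 23.69.
Sorption retards both mechanisms: v_R = v/R = 0.09244 m/day, D_R = D/R = 0.01954 m²/day.
Peak time from v_R²t² + 2D_R t − x² = 0: t = (√(D_R² + v_R²x²) − D_R)/v_R².
√(D_R² + v_R²x²) = √(0.01954² + 0.09244² × 379²) = 35.03; v_R² = 0.008545.
t = (35.03 − 0.01954)/0.008545 = 4100 days.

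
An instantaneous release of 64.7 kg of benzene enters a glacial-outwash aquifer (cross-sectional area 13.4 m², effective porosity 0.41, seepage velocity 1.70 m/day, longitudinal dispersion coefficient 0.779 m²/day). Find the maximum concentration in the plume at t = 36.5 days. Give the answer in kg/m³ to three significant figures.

0.623 kg/m³

The peak of an instantaneous 1D plume sits at x = vt; there the Gaussian factor is 1 and C_max = M/(n_e·A·√(4πDt)), where n_e·A is the pore area the mass is dissolved in.
√(4πDt) = √(4π × 0.779 × 36.5) = 18.90 m, so C_max = 64.7/(0.41 × 13.4 × 18.90) = 0.623 kg/m³.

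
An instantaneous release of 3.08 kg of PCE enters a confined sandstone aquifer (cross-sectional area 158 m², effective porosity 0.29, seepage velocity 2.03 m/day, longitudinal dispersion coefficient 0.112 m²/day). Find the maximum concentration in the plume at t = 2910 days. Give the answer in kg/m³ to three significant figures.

The peak of an instantaneous 1D plume sits at x = vt; there the Gaussian factor is 1 and C_max = M/(n_e·A·√(4πDt)), where n_e·A is the pore area the mass is dissolved in.
√(4πDt) = √(4π × 0.112 × 2910) = 64.00 m, so C_max = 3.08/(0.29 × 158 × 64.00) = 0.00105 kg/m³.

0.00105 kg/m³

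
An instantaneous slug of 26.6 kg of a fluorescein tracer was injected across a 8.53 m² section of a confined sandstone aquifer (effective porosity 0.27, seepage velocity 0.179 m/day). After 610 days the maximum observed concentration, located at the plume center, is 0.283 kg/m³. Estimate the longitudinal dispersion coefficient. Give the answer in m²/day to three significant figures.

At the plume center C_max = M/(n_e·A·√(4πDt)), so D = M²/(4πt·(n_e·A·C_max)²).
n_e·A·C_max = 0.27 × 8.53 × 0.283 = 0.6518 kg/m.
D = 26.6²/(4π × 610 × 0.6518²) = 0.217 m²/day.

0.217 m²/day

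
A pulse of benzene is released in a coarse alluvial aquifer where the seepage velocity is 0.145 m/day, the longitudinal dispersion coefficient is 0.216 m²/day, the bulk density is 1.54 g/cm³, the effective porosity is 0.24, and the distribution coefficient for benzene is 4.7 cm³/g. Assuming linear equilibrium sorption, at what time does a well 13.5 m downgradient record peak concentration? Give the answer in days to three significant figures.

Retardation factor R = 1 + ρ_b·K_d/n = 1 + 1.54 × 4.7/0.24 = 31.16.
Sorption retards both mechanisms: v_R = v/R = 0.004653 m/day, D_R = D/R = 0.006932 m²/day.
Peak time from v_R²t² + 2D_R t − x² = 0: t = (√(D_R² + v_R²x²) − D_R)/v_R².
√(D_R² + v_R²x²) = √(0.006932² + 0.004653² × 13.5²) = 0.06320; v_R² = 2.165e-05.
t = (0.06320 − 0.006932)/2.165e-05 = 2600 days.

2600 days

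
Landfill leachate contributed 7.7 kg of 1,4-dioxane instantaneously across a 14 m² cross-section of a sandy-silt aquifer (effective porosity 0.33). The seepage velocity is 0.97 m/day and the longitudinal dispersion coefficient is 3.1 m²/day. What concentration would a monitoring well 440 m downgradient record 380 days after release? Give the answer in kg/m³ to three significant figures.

0.00464 kg/m³

For an instantaneous plane source, C(x,t) = M/(n_e·A·√(4πDt)) · exp(−(x−vt)²/(4Dt)), with n_e·A the pore (flow) area.
Plume center vt = 0.97 × 380 = 368.6 m, so the well at 440 m is 71.4 m downgradient of the peak.
√(4πDt) = 121.7 m, giving peak height M/(n_e·A·√(4πDt)) = 7.7/(0.33 × 14 × 121.7) = 0.01369 kg/m³.
(x−vt)²/(4Dt) = (71.4)²/(4 × 3.1 × 380) = 1.082; exp(−1.082) = 0.3389.
C = 0.01369 × 0.3389 = 0.00464 kg/m³.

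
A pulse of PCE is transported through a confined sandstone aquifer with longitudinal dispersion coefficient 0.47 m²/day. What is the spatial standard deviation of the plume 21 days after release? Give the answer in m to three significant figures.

Dispersive spreading gives a Gaussian with σ² = 2Dt; advection only shifts the center.
σ = √(2 × 0.47 × 21) = 4.44 m.

4.44 m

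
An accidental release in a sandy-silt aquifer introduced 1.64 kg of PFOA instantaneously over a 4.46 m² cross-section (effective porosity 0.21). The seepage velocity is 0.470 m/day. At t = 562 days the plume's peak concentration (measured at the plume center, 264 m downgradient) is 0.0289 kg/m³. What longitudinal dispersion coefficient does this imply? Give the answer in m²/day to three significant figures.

0.520 m²/day

At the plume center C_max = M/(n_e·A·√(4πDt)), so D = M²/(4πt·(n_e·A·C_max)²).
n_e·A·C_max = 0.21 × 4.46 × 0.0289 = 0.02707 kg/m.
D = 1.64²/(4π × 562 × 0.02707²) = 0.520 m²/day.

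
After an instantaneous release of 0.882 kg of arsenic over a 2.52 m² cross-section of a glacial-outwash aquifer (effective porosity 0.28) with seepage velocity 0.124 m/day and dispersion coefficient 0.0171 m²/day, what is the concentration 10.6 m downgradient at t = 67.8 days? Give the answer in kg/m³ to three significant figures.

For an instantaneous plane source, C(x,t) = M/(n_e·A·√(4πDt)) · exp(−(x−vt)²/(4Dt)), with n_e·A the pore (flow) area.
Plume center vt = 0.124 × 67.8 = 8.4072 m, so the well at 10.6 m is 2.1928 m downgradient of the peak.
√(4πDt) = 3.817 m, giving peak height M/(n_e·A·√(4πDt)) = 0.882/(0.28 × 2.52 × 3.817) = 0.3275 kg/m³.
(x−vt)²/(4Dt) = (2.1928)²/(4 × 0.0171 × 67.8) = 1.037; exp(−1.037) = 0.3545.
C = 0.3275 × 0.3545 = 0.116 kg/m³.

0.116 kg/m³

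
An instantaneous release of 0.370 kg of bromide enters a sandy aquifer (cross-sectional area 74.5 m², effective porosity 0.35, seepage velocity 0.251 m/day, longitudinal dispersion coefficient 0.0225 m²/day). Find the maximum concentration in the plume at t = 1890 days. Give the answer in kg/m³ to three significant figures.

0.000614 kg/m³

The peak of an instantaneous 1D plume sits at x = vt; there the Gaussian factor is 1 and C_max = M/(n_e·A·√(4πDt)), where n_e·A is the pore area the mass is dissolved in.
√(4πDt) = √(4π × 0.0225 × 1890) = 23.12 m, so C_max = 0.370/(0.35 × 74.5 × 23.12) = 0.000614 kg/m³.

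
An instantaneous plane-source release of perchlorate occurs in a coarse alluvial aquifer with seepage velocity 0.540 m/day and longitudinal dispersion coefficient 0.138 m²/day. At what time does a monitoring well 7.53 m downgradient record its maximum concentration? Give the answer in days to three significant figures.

13.5 days

For the 1D instantaneous-source solution, setting ∂C/∂t = 0 at fixed x gives v²t² + 2Dt − x² = 0, so t = (√(D² + v²x²) − D)/v².
√(D² + v²x²) = √(0.138² + 0.540² × 7.53²) = 4.069; v² = 0.2916.
t = (4.069 − 0.138)/0.2916 = 13.5 days (vs. the pure-advection estimate x/v = 13.9 d).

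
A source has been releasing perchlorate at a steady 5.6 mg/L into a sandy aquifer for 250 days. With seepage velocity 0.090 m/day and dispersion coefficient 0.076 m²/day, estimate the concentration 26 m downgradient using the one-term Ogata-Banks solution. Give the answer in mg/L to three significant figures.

1.60 mg/L

For a continuous step input, C/C₀ ≈ ½·erfc((x−vt)/(2√(Dt))).
vt = 0.090 × 250 = 22.5 m and 2√(Dt) = 2√(0.076 × 250) = 8.718 m.
Argument (x−vt)/(2√(Dt)) = (26 − 22.5)/8.718 = 0.4015; ½·erfc(0.4015) = 0.2851.
C = 5.6 × 0.2851 = 1.60 mg/L.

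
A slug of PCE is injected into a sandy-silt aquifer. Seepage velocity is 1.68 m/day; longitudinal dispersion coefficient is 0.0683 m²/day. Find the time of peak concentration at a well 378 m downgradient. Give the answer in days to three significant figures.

For the 1D instantaneous-source solution, setting ∂C/∂t = 0 at fixed x gives v²t² + 2Dt − x² = 0, so t = (√(D² + v²x²) − D)/v².
√(D² + v²x²) = √(0.0683² + 1.68² × 378²) = 635.0; v² = 2.8224.
t = (635.0 − 0.0683)/2.8224 = 225 days (vs. the pure-advection estimate x/v = 225 d).

225 days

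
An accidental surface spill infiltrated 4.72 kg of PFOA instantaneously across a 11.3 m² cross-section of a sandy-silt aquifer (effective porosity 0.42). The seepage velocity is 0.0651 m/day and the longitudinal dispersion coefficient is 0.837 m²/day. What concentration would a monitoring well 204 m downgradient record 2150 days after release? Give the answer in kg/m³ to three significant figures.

For an instantaneous plane source, C(x,t) = M/(n_e·A·√(4πDt)) · exp(−(x−vt)²/(4Dt)), with n_e·A the pore (flow) area.
Plume center vt = 0.0651 × 2150 = 139.965 m, so the well at 204 m is 64.035 m downgradient of the peak.
√(4πDt) = 150.4 m, giving peak height M/(n_e·A·√(4πDt)) = 4.72/(0.42 × 11.3 × 150.4) = 0.006613 kg/m³.
(x−vt)²/(4Dt) = (64.035)²/(4 × 0.837 × 2150) = 0.5697; exp(−0.5697) = 0.5657.
C = 0.006613 × 0.5657 = 0.00374 kg/m³.

0.00374 kg/m³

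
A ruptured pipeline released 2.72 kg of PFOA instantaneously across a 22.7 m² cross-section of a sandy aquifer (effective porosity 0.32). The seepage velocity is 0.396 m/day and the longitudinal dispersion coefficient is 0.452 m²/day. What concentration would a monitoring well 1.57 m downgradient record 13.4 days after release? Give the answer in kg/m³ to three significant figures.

For an instantaneous plane source, C(x,t) = M/(n_e·A·√(4πDt)) · exp(−(x−vt)²/(4Dt)), with n_e·A the pore (flow) area.
Plume center vt = 0.396 × 13.4 = 5.3064 m, so the well at 1.57 m is 3.7364 m upgradient of the peak.
√(4πDt) = 8.724 m, giving peak height M/(n_e·A·√(4πDt)) = 2.72/(0.32 × 22.7 × 8.724) = 0.04292 kg/m³.
(x−vt)²/(4Dt) = (-3.7364)²/(4 × 0.452 × 13.4) = 0.5762; exp(−0.5762) = 0.5620.
C = 0.04292 × 0.5620 = 0.0241 kg/m³.

0.0241 kg/m³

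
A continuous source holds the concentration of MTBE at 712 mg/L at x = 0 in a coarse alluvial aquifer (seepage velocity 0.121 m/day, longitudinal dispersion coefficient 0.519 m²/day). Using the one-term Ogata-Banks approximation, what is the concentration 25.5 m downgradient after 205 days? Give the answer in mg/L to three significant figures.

For a continuous step input, C/C₀ ≈ ½·erfc((x−vt)/(2√(Dt))).
vt = 0.121 × 205 = 24.805 m and 2√(Dt) = 2√(0.519 × 205) = 20.63 m.
Argument (x−vt)/(2√(Dt)) = (25.5 − 24.805)/20.63 = 0.03369; ½·erfc(0.03369) = 0.4810.
C = 712 × 0.4810 = 342 mg/L.

342 mg/L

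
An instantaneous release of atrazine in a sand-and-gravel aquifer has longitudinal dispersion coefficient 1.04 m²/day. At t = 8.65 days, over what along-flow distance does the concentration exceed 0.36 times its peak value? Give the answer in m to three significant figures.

12.1 m

The plume is Gaussian with σ = √(2Dt) = √(2 × 1.04 × 8.65) = 4.242 m.
C/C_peak = exp(−Δx²/(2σ²)) = 0.36 ⇒ Δx = σ·√(−2 ln 0.36) = 4.242 × 1.429 = 6.062 m.
Width = 2Δx = 12.1 m.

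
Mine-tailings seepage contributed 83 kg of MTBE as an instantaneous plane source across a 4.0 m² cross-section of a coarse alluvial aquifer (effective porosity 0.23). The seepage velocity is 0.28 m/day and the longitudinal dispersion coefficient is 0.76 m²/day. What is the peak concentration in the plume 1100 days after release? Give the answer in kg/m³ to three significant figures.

The peak of an instantaneous 1D plume sits at x = vt; there the Gaussian factor is 1 and C_max = M/(n_e·A·√(4πDt)), where n_e·A is the pore area the mass is dissolved in.
√(4πDt) = √(4π × 0.76 × 1100) = 102.5 m, so C_max = 83/(0.23 × 4.0 × 102.5) = 0.880 kg/m³.

0.880 kg/m³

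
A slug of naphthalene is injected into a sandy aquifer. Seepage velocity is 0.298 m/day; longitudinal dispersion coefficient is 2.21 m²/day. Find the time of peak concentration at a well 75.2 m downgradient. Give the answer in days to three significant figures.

229 days

For the 1D instantaneous-source solution, setting ∂C/∂t = 0 at fixed x gives v²t² + 2Dt − x² = 0, so t = (√(D² + v²x²) − D)/v².
√(D² + v²x²) = √(2.21² + 0.298² × 75.2²) = 22.52; v² = 0.088804.
t = (22.52 − 2.21)/0.088804 = 229 days (vs. the pure-advection estimate x/v = 252 d).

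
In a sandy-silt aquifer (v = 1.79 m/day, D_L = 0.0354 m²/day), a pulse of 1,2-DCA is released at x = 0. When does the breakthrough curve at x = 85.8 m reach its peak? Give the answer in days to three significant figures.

47.9 days

For the 1D instantaneous-source solution, setting ∂C/∂t = 0 at fixed x gives v²t² + 2Dt − x² = 0, so t = (√(D² + v²x²) − D)/v².
√(D² + v²x²) = √(0.0354² + 1.79² × 85.8²) = 153.6; v² = 3.2041.
t = (153.6 − 0.0354)/3.2041 = 47.9 days (vs. the pure-advection estimate x/v = 47.9 d).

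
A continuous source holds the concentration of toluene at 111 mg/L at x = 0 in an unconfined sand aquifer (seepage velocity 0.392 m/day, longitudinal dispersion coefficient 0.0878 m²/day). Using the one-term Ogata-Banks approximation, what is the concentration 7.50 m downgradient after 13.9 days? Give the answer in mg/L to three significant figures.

For a continuous step input, C/C₀ ≈ ½·erfc((x−vt)/(2√(Dt))).
vt = 0.392 × 13.9 = 5.4488 m and 2√(Dt) = 2√(0.0878 × 13.9) = 2.209 m.
Argument (x−vt)/(2√(Dt)) = (7.50 − 5.4488)/2.209 = 0.9286; ½·erfc(0.9286) = 0.09455.
C = 111 × 0.09455 = 10.5 mg/L.

10.5 mg/L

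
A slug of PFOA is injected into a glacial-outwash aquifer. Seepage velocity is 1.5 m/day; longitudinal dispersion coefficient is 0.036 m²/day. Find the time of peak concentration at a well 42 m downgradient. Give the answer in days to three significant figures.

For the 1D instantaneous-source solution, setting ∂C/∂t = 0 at fixed x gives v²t² + 2Dt − x² = 0, so t = (√(D² + v²x²) − D)/v².
√(D² + v²x²) = √(0.036² + 1.5² × 42²) = 63.00; v² = 2.25.
t = (63.00 − 0.036)/2.25 = 28.0 days (vs. the pure-advection estimate x/v = 28.0 d).

28.0 days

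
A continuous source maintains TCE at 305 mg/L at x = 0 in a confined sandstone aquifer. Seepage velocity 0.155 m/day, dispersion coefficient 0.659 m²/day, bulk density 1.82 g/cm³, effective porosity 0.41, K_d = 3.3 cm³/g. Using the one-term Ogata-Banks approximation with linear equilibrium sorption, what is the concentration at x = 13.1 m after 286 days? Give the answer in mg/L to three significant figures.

Retardation factor R = 1 + ρ_b·K_d/n = 1 + 1.82 × 3.3/0.41 = 15.65.
Sorption retards both mechanisms: v_R = v/R = 0.009904 m/day, D_R = D/R = 0.04211 m²/day.
v_R·t = 0.009904 × 286 = 2.832544 m; 2√(D_R t) = 6.941 m; argument = (13.1 − 2.832544)/6.941 = 1.479.
C = C₀ × ½·erfc(1.479) = 305 × 0.01824 = 5.56 mg/L.

5.56 mg/L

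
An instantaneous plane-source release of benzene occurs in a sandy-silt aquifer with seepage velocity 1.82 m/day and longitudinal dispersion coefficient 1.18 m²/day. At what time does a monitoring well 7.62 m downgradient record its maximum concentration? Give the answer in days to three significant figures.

For the 1D instantaneous-source solution, setting ∂C/∂t = 0 at fixed x gives v²t² + 2Dt − x² = 0, so t = (√(D² + v²x²) − D)/v².
√(D² + v²x²) = √(1.18² + 1.82² × 7.62²) = 13.92; v² = 3.3124.
t = (13.92 − 1.18)/3.3124 = 3.85 days (vs. the pure-advection estimate x/v = 4.19 d).

3.85 days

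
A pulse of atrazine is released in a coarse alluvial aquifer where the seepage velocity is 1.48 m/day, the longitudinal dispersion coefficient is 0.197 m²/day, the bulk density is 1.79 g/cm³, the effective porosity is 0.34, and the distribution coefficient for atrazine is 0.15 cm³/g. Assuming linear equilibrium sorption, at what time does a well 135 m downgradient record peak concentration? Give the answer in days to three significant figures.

163 days

Retardation factor R = 1 + ρ_b·K_d/n = 1 + 1.79 × 0.15/0.34 = 1.790.
Sorption retards both mechanisms: v_R = v/R = 0.8268 m/day, D_R = D/R = 0.1101 m²/day.
Peak time from v_R²t² + 2D_R t − x² = 0: t = (√(D_R² + v_R²x²) − D_R)/v_R².
√(D_R² + v_R²x²) = √(0.1101² + 0.8268² × 135²) = 111.6; v_R² = 0.6836.
t = (111.6 − 0.1101)/0.6836 = 163 days.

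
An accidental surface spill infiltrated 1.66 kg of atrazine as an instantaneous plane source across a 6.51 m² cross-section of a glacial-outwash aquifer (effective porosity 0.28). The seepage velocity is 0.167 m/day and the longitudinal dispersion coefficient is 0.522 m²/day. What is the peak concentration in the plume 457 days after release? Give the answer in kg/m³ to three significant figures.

0.0166 kg/m³

The peak of an instantaneous 1D plume sits at x = vt; there the Gaussian factor is 1 and C_max = M/(n_e·A·√(4πDt)), where n_e·A is the pore area the mass is dissolved in.
√(4πDt) = √(4π × 0.522 × 457) = 54.75 m, so C_max = 1.66/(0.28 × 6.51 × 54.75) = 0.0166 kg/m³.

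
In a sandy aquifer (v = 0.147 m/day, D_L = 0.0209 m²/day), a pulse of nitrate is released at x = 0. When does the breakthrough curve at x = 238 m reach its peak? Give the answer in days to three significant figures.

For the 1D instantaneous-source solution, setting ∂C/∂t = 0 at fixed x gives v²t² + 2Dt − x² = 0, so t = (√(D² + v²x²) − D)/v².
√(D² + v²x²) = √(0.0209² + 0.147² × 238²) = 34.99; v² = 0.021609.
t = (34.99 − 0.0209)/0.021609 = 1620 days (vs. the pure-advection estimate x/v = 1620 d).

1620 days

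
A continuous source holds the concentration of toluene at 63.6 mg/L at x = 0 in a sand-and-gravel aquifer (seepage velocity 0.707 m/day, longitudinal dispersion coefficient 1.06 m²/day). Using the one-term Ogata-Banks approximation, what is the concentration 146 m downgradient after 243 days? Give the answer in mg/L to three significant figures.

55.5 mg/L

For a continuous step input, C/C₀ ≈ ½·erfc((x−vt)/(2√(Dt))).
vt = 0.707 × 243 = 171.801 m and 2√(Dt) = 2√(1.06 × 243) = 32.10 m.
Argument (x−vt)/(2√(Dt)) = (146 − 171.801)/32.10 = -0.8038; ½·erfc(-0.8038) = 0.8722.
C = 63.6 × 0.8722 = 55.5 mg/L.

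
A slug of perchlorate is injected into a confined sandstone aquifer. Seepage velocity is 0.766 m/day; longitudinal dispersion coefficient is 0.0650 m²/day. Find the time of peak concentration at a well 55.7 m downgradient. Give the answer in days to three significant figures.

For the 1D instantaneous-source solution, setting ∂C/∂t = 0 at fixed x gives v²t² + 2Dt − x² = 0, so t = (√(D² + v²x²) − D)/v².
√(D² + v²x²) = √(0.0650² + 0.766² × 55.7²) = 42.67; v² = 0.586756.
t = (42.67 − 0.0650)/0.586756 = 72.6 days (vs. the pure-advection estimate x/v = 72.7 d).

72.6 days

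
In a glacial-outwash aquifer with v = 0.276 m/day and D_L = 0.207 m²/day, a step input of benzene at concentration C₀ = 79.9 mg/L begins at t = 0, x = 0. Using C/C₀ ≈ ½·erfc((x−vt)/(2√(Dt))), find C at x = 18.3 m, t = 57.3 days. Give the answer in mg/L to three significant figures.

24.4 mg/L

For a continuous step input, C/C₀ ≈ ½·erfc((x−vt)/(2√(Dt))).
vt = 0.276 × 57.3 = 15.8148 m and 2√(Dt) = 2√(0.207 × 57.3) = 6.888 m.
Argument (x−vt)/(2√(Dt)) = (18.3 − 15.8148)/6.888 = 0.3608; ½·erfc(0.3608) = 0.3049.
C = 79.9 × 0.3049 = 24.4 mg/L.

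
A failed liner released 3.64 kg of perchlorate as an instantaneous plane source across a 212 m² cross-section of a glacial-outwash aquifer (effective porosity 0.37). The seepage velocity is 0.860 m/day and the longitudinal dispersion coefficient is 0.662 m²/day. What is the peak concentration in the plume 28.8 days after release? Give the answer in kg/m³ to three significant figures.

The peak of an instantaneous 1D plume sits at x = vt; there the Gaussian factor is 1 and C_max = M/(n_e·A·√(4πDt)), where n_e·A is the pore area the mass is dissolved in.
√(4πDt) = √(4π × 0.662 × 28.8) = 15.48 m, so C_max = 3.64/(0.37 × 212 × 15.48) = 0.00300 kg/m³.

0.00300 kg/m³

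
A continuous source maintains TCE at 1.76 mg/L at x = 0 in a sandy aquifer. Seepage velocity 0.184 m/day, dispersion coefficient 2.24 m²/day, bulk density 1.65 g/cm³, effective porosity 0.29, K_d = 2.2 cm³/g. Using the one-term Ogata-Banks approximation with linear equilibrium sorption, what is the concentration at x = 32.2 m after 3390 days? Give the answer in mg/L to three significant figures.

1.16 mg/L

Retardation factor R = 1 + ρ_b·K_d/n = 1 + 1.65 × 2.2/0.29 = 13.52.
Sorption retards both mechanisms: v_R = v/R = 0.01361 m/day, D_R = D/R = 0.1657 m²/day.
v_R·t = 0.01361 × 3390 = 46.1379 m; 2√(D_R t) = 47.40 m; argument = (32.2 − 46.1379)/47.40 = -0.2940.
C = C₀ × ½·erfc(-0.2940) = 1.76 × 0.6612 = 1.16 mg/L.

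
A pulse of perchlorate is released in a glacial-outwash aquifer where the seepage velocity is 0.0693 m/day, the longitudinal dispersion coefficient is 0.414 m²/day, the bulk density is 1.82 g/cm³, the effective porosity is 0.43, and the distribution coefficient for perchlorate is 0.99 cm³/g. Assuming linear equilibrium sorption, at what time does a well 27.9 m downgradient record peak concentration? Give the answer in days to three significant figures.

Retardation factor R = 1 + ρ_b·K_d/n = 1 + 1.82 × 0.99/0.43 = 5.190.
Sorption retards both mechanisms: v_R = v/R = 0.01335 m/day, D_R = D/R = 0.07977 m²/day.
Peak time from v_R²t² + 2D_R t − x² = 0: t = (√(D_R² + v_R²x²) − D_R)/v_R².
√(D_R² + v_R²x²) = √(0.07977² + 0.01335² × 27.9²) = 0.3809; v_R² = 0.0001782.
t = (0.3809 − 0.07977)/0.0001782 = 1690 days.

1690 days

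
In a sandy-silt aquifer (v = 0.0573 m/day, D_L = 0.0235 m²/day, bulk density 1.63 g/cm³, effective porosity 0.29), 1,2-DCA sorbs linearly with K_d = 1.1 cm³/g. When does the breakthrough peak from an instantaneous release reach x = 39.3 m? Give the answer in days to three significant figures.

4880 days

Retardation factor R = 1 + ρ_b·K_d/n = 1 + 1.63 × 1.1/0.29 = 7.183.
Sorption retards both mechanisms: v_R = v/R = 0.007977 m/day, D_R = D/R = 0.003272 m²/day.
Peak time from v_R²t² + 2D_R t − x² = 0: t = (√(D_R² + v_R²x²) − D_R)/v_R².
√(D_R² + v_R²x²) = √(0.003272² + 0.007977² × 39.3²) = 0.3135; v_R² = 6.363e-05.
t = (0.3135 − 0.003272)/6.363e-05 = 4880 days.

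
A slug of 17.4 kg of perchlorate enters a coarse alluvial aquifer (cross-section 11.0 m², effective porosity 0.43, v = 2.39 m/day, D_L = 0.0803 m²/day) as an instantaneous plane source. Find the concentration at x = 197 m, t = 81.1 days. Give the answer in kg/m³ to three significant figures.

0.276 kg/m³

For an instantaneous plane source, C(x,t) = M/(n_e·A·√(4πDt)) · exp(−(x−vt)²/(4Dt)), with n_e·A the pore (flow) area.
Plume center vt = 2.39 × 81.1 = 193.829 m, so the well at 197 m is 3.171 m downgradient of the peak.
√(4πDt) = 9.046 m, giving peak height M/(n_e·A·√(4πDt)) = 17.4/(0.43 × 11.0 × 9.046) = 0.4067 kg/m³.
(x−vt)²/(4Dt) = (3.171)²/(4 × 0.0803 × 81.1) = 0.3860; exp(−0.3860) = 0.6798.
C = 0.4067 × 0.6798 = 0.276 kg/m³.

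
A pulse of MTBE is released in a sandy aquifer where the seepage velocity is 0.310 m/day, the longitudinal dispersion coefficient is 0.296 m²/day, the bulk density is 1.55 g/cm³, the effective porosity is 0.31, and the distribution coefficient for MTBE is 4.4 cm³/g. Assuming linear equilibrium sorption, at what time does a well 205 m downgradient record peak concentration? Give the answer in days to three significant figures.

Retardation factor R = 1 + ρ_b·K_d/n = 1 + 1.55 × 4.4/0.31 = 23.00.
Sorption retards both mechanisms: v_R = v/R = 0.01348 m/day, D_R = D/R = 0.01287 m²/day.
Peak time from v_R²t² + 2D_R t − x² = 0: t = (√(D_R² + v_R²x²) − D_R)/v_R².
√(D_R² + v_R²x²) = √(0.01287² + 0.01348² × 205²) = 2.763; v_R² = 0.0001817.
t = (2.763 − 0.01287)/0.0001817 = 15100 days.

15100 days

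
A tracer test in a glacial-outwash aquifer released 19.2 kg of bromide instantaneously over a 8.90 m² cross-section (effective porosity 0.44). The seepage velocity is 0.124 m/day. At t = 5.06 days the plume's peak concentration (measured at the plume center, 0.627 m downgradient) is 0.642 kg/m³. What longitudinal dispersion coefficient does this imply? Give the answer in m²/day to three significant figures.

0.917 m²/day

At the plume center C_max = M/(n_e·A·√(4πDt)), so D = M²/(4πt·(n_e·A·C_max)²).
n_e·A·C_max = 0.44 × 8.90 × 0.642 = 2.514 kg/m.
D = 19.2²/(4π × 5.06 × 2.514²) = 0.917 m²/day.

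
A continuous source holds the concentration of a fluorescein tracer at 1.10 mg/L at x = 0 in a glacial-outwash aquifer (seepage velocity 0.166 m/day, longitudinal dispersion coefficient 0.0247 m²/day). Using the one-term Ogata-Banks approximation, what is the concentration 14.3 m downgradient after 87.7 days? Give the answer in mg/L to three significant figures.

For a continuous step input, C/C₀ ≈ ½·erfc((x−vt)/(2√(Dt))).
vt = 0.166 × 87.7 = 14.5582 m and 2√(Dt) = 2√(0.0247 × 87.7) = 2.944 m.
Argument (x−vt)/(2√(Dt)) = (14.3 − 14.5582)/2.944 = -0.08770; ½·erfc(-0.08770) = 0.5494.
C = 1.10 × 0.5494 = 0.604 mg/L.

0.604 mg/L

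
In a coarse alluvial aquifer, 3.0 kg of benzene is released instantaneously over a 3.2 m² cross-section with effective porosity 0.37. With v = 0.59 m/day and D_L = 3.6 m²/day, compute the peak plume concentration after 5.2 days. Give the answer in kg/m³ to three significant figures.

0.165 kg/m³

The peak of an instantaneous 1D plume sits at x = vt; there the Gaussian factor is 1 and C_max = M/(n_e·A·√(4πDt)), where n_e·A is the pore area the mass is dissolved in.
√(4πDt) = √(4π × 3.6 × 5.2) = 15.34 m, so C_max = 3.0/(0.37 × 3.2 × 15.34) = 0.165 kg/m³.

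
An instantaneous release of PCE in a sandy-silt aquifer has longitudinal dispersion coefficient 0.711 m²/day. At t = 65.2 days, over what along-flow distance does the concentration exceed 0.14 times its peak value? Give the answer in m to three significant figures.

38.2 m

The plume is Gaussian with σ = √(2Dt) = √(2 × 0.711 × 65.2) = 9.629 m.
C/C_peak = exp(−Δx²/(2σ²)) = 0.14 ⇒ Δx = σ·√(−2 ln 0.14) = 9.629 × 1.983 = 19.09 m.
Width = 2Δx = 38.2 m.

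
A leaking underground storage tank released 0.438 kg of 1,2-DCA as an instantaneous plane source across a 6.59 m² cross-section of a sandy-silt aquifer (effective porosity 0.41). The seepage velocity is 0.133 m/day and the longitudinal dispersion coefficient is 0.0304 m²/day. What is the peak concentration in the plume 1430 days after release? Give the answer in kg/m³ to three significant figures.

The peak of an instantaneous 1D plume sits at x = vt; there the Gaussian factor is 1 and C_max = M/(n_e·A·√(4πDt)), where n_e·A is the pore area the mass is dissolved in.
√(4πDt) = √(4π × 0.0304 × 1430) = 23.37 m, so C_max = 0.438/(0.41 × 6.59 × 23.37) = 0.00694 kg/m³.

0.00694 kg/m³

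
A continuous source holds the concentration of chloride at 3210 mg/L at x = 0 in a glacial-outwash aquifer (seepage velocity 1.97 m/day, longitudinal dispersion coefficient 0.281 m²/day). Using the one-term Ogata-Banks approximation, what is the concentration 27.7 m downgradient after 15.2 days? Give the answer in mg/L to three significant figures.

For a continuous step input, C/C₀ ≈ ½·erfc((x−vt)/(2√(Dt))).
vt = 1.97 × 15.2 = 29.944 m and 2√(Dt) = 2√(0.281 × 15.2) = 4.133 m.
Argument (x−vt)/(2√(Dt)) = (27.7 − 29.944)/4.133 = -0.5429; ½·erfc(-0.5429) = 0.7787.
C = 3210 × 0.7787 = 2500 mg/L.

2500 mg/L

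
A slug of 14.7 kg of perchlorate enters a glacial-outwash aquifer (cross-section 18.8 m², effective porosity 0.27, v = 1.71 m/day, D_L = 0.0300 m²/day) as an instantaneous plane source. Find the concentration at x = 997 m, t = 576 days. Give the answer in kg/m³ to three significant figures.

For an instantaneous plane source, C(x,t) = M/(n_e·A·√(4πDt)) · exp(−(x−vt)²/(4Dt)), with n_e·A the pore (flow) area.
Plume center vt = 1.71 × 576 = 984.96 m, so the well at 997 m is 12.04 m downgradient of the peak.
√(4πDt) = 14.74 m, giving peak height M/(n_e·A·√(4πDt)) = 14.7/(0.27 × 18.8 × 14.74) = 0.1965 kg/m³.
(x−vt)²/(4Dt) = (12.04)²/(4 × 0.0300 × 576) = 2.097; exp(−2.097) = 0.1228.
C = 0.1965 × 0.1228 = 0.0241 kg/m³.

0.0241 kg/m³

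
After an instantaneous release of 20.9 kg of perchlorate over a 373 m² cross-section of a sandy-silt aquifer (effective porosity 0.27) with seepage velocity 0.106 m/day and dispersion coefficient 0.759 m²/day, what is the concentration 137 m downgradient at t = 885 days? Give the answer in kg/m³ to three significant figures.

0.00113 kg/m³

For an instantaneous plane source, C(x,t) = M/(n_e·A·√(4πDt)) · exp(−(x−vt)²/(4Dt)), with n_e·A the pore (flow) area.
Plume center vt = 0.106 × 885 = 93.81 m, so the well at 137 m is 43.19 m downgradient of the peak.
√(4πDt) = 91.88 m, giving peak height M/(n_e·A·√(4πDt)) = 20.9/(0.27 × 373 × 91.88) = 0.002259 kg/m³.
(x−vt)²/(4Dt) = (43.19)²/(4 × 0.759 × 885) = 0.6943; exp(−0.6943) = 0.4994.
C = 0.002259 × 0.4994 = 0.00113 kg/m³.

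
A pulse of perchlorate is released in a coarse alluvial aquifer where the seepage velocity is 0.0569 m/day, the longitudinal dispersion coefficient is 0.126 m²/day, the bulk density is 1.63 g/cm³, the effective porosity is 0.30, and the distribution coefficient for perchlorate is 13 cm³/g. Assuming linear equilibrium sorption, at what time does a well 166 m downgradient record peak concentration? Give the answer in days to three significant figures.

Retardation factor R = 1 + ρ_b·K_d/n = 1 + 1.63 × 13/0.30 = 71.63.
Sorption retards both mechanisms: v_R = v/R = 0.0007944 m/day, D_R = D/R = 0.001759 m²/day.
Peak time from v_R²t² + 2D_R t − x² = 0: t = (√(D_R² + v_R²x²) − D_R)/v_R².
√(D_R² + v_R²x²) = √(0.001759² + 0.0007944² × 166²) = 0.1319; v_R² = 6.311e-07.
t = (0.1319 − 0.001759)/6.311e-07 = 206000 days.

206000 days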